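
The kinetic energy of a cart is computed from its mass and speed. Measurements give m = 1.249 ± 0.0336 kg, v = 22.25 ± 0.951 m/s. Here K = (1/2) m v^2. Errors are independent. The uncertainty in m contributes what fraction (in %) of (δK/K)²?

(δK/K)² = (1·δm/m)² + (2·δv/v)²
  m term: (1×0.0269)² = 0.000724
  v term: (2×0.0427)² = 0.00731
Total = 0.00803. Share from m = 0.000724/0.00803 = 0.0901.

9.01%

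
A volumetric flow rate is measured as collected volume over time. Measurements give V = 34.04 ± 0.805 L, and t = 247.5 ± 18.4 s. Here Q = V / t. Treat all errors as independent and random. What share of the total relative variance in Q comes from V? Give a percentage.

9.19%

(δQ/Q)² = (1·δV/V)² + (-1·δt/t)²
  V term: (1×0.0236)² = 0.000559
  t term: (-1×0.0743)² = 0.00553
Total = 0.00609. Share from V = 0.000559/0.00609 = 0.0919.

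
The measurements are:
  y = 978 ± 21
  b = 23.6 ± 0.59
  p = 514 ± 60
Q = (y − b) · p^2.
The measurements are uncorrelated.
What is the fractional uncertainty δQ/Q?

0.234

Let u = y − b = 954. δu = √(δy² + δb²) = √(441 + 0.348) = 21.0, so δu/u = 0.0220.
Q is then a monomial in u, p:
δQ/Q = √((δu/u)² + (2·δp/p)²) = √(0.000485 + 0.0545) = 0.234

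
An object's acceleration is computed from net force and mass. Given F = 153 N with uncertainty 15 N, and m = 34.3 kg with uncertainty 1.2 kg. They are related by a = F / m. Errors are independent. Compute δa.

Products/powers → add relative errors in quadrature, weighted by exponent:
  (1·δF/F)² = (1×0.0980)² = 0.00961;  (-1·δm/m)² = (-1×0.0350)² = 0.00122
δa/a = √(0.0108) = 0.104
a = 4.46 m/s^2, so δa = 0.104 × 4.46 = 0.464 m/s^2.

0.464 m/s^2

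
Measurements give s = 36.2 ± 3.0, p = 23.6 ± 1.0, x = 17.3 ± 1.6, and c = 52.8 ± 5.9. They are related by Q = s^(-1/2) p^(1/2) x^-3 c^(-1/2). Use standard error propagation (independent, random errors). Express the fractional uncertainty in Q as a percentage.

28.7%

Each factor contributes (exponent × relative error)² to (δQ/Q)²:
  (−½·δs/s)² = (-0.5×0.0829)² = 0.00172;  (½·δp/p)² = (0.5×0.0424)² = 0.000449;  (-3·δx/x)² = (-3×0.0925)² = 0.0770;  (−½·δc/c)² = (-0.5×0.112)² = 0.00312
δQ/Q = √(0.0823) = 0.287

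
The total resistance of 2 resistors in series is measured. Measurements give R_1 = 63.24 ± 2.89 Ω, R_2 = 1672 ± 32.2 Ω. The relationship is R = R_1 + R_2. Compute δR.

Sums and differences: (δR)² = Σ (cᵢ δxᵢ)².
  (δR_1)² = 8.35;  (δR_2)² = 1040
δR = √(1050) = 32.3 Ω

32.3 Ω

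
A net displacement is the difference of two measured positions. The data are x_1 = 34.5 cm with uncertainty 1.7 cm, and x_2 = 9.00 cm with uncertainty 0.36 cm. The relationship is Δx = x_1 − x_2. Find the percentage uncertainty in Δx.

6.81%

Δx is a linear combination, so absolute uncertainties add in quadrature:
  (δx_1)² = 2.89;  (δx_2)² = 0.130
δΔx = √(3.02) = 1.74 cm
Δx = 25.5 cm, so δΔx/Δx = 1.74/25.5 = 0.0681.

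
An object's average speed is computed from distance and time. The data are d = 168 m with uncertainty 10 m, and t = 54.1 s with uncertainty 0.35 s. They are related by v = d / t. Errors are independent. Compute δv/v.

0.0599

Since v is a product/quotient, work with relative uncertainties:
  (1·δd/d)² = (1×0.0595)² = 0.00354;  (-1·δt/t)² = (-1×0.00647)² = 4.19e-05
δv/v = √(0.00358) = 0.0599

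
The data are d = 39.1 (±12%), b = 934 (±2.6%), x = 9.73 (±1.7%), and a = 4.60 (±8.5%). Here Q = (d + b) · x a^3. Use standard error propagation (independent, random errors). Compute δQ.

Let u = d + b = 973. δu = √(δd² + δb²) = √(22.0 + 590) = 24.7, so δu/u = 0.0254.
Q is then a monomial in u, x, a:
δQ/Q = √((δu/u)² + (1·δx/x)² + (3·δa/a)²) = √(0.000646 + 0.000289 + 0.0650) = 0.257
Q = 9.22e+05, so δQ = 0.257 × 9.22e+05 = 2.37e+05.

2.37e+05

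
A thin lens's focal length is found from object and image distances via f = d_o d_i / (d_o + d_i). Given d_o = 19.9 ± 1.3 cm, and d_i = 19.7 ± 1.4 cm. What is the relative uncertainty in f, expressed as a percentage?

4.83%

∂f/∂d_o = (d_i/(d_o+d_i))² = 0.247;  ∂f/∂d_i = (d_o/(d_o+d_i))² = 0.253
δf = √((∂f/∂d_o · δd_o)² + (∂f/∂d_i · δd_i)²) = √(0.104 + 0.125) = 0.478 cm
f = 9.90 cm, so δf/f = 0.478/9.90 = 0.0483.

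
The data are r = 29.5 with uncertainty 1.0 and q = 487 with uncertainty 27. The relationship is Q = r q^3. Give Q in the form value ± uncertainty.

Q is a product of powers, so relative uncertainties combine in quadrature:
  (1·δr/r)² = (1×0.0339)² = 0.00115;  (3·δq/q)² = (3×0.0554)² = 0.0277
δQ/Q = √(0.0288) = 0.170
Q = 3.41e+09, so δQ = 0.170 × 3.41e+09 = 5.78e+08.

(3.41 ± 0.578) × 10^9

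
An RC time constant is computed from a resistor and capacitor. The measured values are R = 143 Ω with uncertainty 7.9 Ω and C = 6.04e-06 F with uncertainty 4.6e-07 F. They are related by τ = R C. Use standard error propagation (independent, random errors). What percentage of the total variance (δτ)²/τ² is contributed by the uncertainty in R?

34.5%

(δτ/τ)² = (1·δR/R)² + (1·δC/C)²
  R term: (1×0.0552)² = 0.00305
  C term: (1×0.0762)² = 0.00580
Total = 0.00885. Share from R = 0.00305/0.00885 = 0.345.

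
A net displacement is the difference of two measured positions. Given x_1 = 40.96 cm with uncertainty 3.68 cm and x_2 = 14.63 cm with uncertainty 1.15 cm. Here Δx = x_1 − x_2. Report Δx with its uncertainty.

Δx is a linear combination, so absolute uncertainties add in quadrature:
  (δx_1)² = 13.5;  (δx_2)² = 1.32
δΔx = √(14.9) = 3.86 cm
Δx = 26.33 cm.

26.33 ± 3.86 cm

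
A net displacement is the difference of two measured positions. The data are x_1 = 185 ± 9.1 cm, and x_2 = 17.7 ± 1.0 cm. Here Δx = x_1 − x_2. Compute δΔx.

9.15 cm

For a sum/difference, combine absolute errors in quadrature:
  (δx_1)² = 82.8;  (δx_2)² = 1.00
δΔx = √(83.8) = 9.15 cm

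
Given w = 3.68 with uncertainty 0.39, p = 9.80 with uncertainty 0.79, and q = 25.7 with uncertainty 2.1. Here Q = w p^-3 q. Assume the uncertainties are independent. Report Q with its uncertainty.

Since Q is a product/quotient, work with relative uncertainties:
  (1·δw/w)² = (1×0.106)² = 0.0112;  (-3·δp/p)² = (-3×0.0806)² = 0.0585;  (1·δq/q)² = (1×0.0817)² = 0.00668
δQ/Q = √(0.0764) = 0.276
Q = 0.100, so δQ = 0.276 × 0.100 = 0.0278.

0.100 ± 0.0278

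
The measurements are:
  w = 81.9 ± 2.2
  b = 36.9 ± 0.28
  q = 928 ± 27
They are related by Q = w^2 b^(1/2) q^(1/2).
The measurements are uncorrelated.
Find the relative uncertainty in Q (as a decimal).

Each factor contributes (exponent × relative error)² to (δQ/Q)²:
  (2·δw/w)² = (2×0.0269)² = 0.00289;  (½·δb/b)² = (0.5×0.00759)² = 1.44e-05;  (½·δq/q)² = (0.5×0.0291)² = 0.000212
δQ/Q = √(0.00311) = 0.0558

0.0558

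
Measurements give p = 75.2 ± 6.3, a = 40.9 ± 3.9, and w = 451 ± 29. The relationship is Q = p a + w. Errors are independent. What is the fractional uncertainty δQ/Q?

0.111

Let h = p·a = 3080. δh/h = √((1·δp/p)² + (1·δa/a)²) = √(0.00702 + 0.00909) = 0.127, so δh = 390.
Q = h + w: δQ = √(δh² + δw²) = √(1.52e+05 + 841) = 391
Q = 3530, so δQ/Q = 391/3530 = 0.111.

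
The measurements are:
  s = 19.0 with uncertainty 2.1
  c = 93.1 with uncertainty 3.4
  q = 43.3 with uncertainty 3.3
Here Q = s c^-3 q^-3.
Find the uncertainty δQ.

Each factor contributes (exponent × relative error)² to (δQ/Q)²:
  (1·δs/s)² = (1×0.111)² = 0.0122;  (-3·δc/c)² = (-3×0.0365)² = 0.0120;  (-3·δq/q)² = (-3×0.0762)² = 0.0523
δQ/Q = √(0.0765) = 0.277
Q = 2.9e-10, so δQ = 0.277 × 2.9e-10 = 8.02e-11.

8.02e-11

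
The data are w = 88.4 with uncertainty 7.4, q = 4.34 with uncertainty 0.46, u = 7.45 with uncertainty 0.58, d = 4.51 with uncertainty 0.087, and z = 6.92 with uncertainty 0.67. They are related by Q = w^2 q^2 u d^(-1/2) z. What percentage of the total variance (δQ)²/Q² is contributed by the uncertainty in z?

10.6%

(δQ/Q)² = (2·δw/w)² + (2·δq/q)² + (1·δu/u)² + (−½·δd/d)² + (1·δz/z)²
  w term: (2×0.0837)² = 0.0280
  q term: (2×0.106)² = 0.0449
  u term: (1×0.0779)² = 0.00606
  d term: (-0.5×0.0193)² = 9.3e-05
  z term: (1×0.0968)² = 0.00937
Total = 0.0885. Share from z = 0.00937/0.0885 = 0.106.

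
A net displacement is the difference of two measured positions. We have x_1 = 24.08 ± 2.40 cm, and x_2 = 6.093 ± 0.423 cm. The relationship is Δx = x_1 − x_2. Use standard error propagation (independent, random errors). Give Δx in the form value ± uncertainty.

17.99 ± 2.44 cm

Δx is a linear combination, so absolute uncertainties add in quadrature:
  (δx_1)² = 5.76;  (δx_2)² = 0.179
δΔx = √(5.94) = 2.44 cm
Δx = 17.99 cm.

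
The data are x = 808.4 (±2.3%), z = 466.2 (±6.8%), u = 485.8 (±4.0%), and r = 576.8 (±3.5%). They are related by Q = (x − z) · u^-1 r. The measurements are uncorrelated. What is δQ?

48.7

Let w = x − z = 342.2. δw = √(δx² + δz²) = √(346 + 1000) = 36.8, so δw/w = 0.107.
Q is then a monomial in w, u, r:
δQ/Q = √((δw/w)² + (-1·δu/u)² + (1·δr/r)²) = √(0.0115 + 0.00160 + 0.00123) = 0.120
Q = 406.3, so δQ = 0.120 × 406.3 = 48.7.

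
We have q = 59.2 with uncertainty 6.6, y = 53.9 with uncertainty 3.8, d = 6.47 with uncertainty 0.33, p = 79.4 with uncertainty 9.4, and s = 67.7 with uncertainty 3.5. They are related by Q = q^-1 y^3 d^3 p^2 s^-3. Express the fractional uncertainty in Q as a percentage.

Each factor contributes (exponent × relative error)² to (δQ/Q)²:
  (-1·δq/q)² = (-1×0.111)² = 0.0124;  (3·δy/y)² = (3×0.0705)² = 0.0447;  (3·δd/d)² = (3×0.0510)² = 0.0234;  (2·δp/p)² = (2×0.118)² = 0.0561;  (-3·δs/s)² = (-3×0.0517)² = 0.0241
δQ/Q = √(0.161) = 0.401

40.1%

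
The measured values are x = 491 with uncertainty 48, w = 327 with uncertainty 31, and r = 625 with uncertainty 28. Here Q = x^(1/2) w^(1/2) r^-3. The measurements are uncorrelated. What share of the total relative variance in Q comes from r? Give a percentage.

(δQ/Q)² = (½·δx/x)² + (½·δw/w)² + (-3·δr/r)²
  x term: (0.5×0.0978)² = 0.00239
  w term: (0.5×0.0948)² = 0.00225
  r term: (-3×0.0448)² = 0.0181
Total = 0.0227. Share from r = 0.0181/0.0227 = 0.796.

79.6%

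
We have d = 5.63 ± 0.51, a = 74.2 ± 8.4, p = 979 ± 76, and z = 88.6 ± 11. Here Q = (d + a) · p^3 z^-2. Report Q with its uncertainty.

(9.54 ± 3.40) × 10^6

Let u = d + a = 79.8. δu = √(δd² + δa²) = √(0.260 + 70.6) = 8.42, so δu/u = 0.105.
Q is then a monomial in u, p, z:
δQ/Q = √((δu/u)² + (3·δp/p)² + (-2·δz/z)²) = √(0.0111 + 0.0542 + 0.0617) = 0.356
Q = 9.54e+06, so δQ = 0.356 × 9.54e+06 = 3.4e+06.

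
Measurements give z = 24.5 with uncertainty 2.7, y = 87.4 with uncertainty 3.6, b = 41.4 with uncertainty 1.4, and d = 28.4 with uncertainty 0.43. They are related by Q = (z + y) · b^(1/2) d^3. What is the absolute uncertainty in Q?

1.04e+06

Let u = z + y = 112. δu = √(δz² + δy²) = √(7.29 + 13.0) = 4.50, so δu/u = 0.0402.
Q is then a monomial in u, b, d:
δQ/Q = √((δu/u)² + (½·δb/b)² + (3·δd/d)²) = √(0.00162 + 0.000286 + 0.00206) = 0.0630
Q = 1.65e+07, so δQ = 0.0630 × 1.65e+07 = 1.04e+06.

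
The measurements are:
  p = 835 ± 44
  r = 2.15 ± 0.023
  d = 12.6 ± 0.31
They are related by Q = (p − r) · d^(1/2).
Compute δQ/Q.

0.0542

Let u = p − r = 833. δu = √(δp² + δr²) = √(1940 + 0.000529) = 44.0, so δu/u = 0.0528.
Q is then a monomial in u, d:
δQ/Q = √((δu/u)² + (½·δd/d)²) = √(0.00279 + 0.000151) = 0.0542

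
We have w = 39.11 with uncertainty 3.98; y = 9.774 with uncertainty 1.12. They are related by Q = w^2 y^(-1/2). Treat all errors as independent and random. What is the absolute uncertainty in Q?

103

Products/powers → add relative errors in quadrature, weighted by exponent:
  (2·δw/w)² = (2×0.102)² = 0.0414;  (−½·δy/y)² = (-0.5×0.115)² = 0.00328
δQ/Q = √(0.0447) = 0.211
Q = 489.3, so δQ = 0.211 × 489.3 = 103.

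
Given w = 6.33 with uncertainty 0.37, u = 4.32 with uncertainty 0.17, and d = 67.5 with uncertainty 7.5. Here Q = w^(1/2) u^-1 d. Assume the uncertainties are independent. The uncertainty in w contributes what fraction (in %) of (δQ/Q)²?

(δQ/Q)² = (½·δw/w)² + (-1·δu/u)² + (1·δd/d)²
  w term: (0.5×0.0585)² = 0.000854
  u term: (-1×0.0394)² = 0.00155
  d term: (1×0.111)² = 0.0123
Total = 0.0147. Share from w = 0.000854/0.0147 = 0.0579.

5.79%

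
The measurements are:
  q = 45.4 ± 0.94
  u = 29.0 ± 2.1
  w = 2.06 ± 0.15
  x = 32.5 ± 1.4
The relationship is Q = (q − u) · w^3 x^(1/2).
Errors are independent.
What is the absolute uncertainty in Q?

213

Let h = q − u = 16.4. δh = √(δq² + δu²) = √(0.884 + 4.41) = 2.30, so δh/h = 0.140.
Q is then a monomial in h, w, x:
δQ/Q = √((δh/h)² + (3·δw/w)² + (½·δx/x)²) = √(0.0197 + 0.0477 + 0.000464) = 0.261
Q = 817, so δQ = 0.261 × 817 = 213.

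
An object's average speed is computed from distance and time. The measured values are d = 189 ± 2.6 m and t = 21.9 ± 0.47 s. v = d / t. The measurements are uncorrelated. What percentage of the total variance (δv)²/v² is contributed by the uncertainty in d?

29.1%

(δv/v)² = (1·δd/d)² + (-1·δt/t)²
  d term: (1×0.0138)² = 0.000189
  t term: (-1×0.0215)² = 0.000461
Total = 0.000650. Share from d = 0.000189/0.000650 = 0.291.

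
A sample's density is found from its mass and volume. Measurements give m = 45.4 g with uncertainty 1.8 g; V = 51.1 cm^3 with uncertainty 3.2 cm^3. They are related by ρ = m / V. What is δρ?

0.0659 g/cm^3

Since ρ is a product/quotient, work with relative uncertainties:
  (1·δm/m)² = (1×0.0396)² = 0.00157;  (-1·δV/V)² = (-1×0.0626)² = 0.00392
δρ/ρ = √(0.00549) = 0.0741
ρ = 0.888 g/cm^3, so δρ = 0.0741 × 0.888 = 0.0659 g/cm^3.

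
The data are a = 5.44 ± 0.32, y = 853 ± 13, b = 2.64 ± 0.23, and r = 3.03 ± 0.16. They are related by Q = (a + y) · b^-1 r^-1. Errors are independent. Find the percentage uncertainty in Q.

10.3%

Let u = a + y = 858. δu = √(δa² + δy²) = √(0.102 + 169) = 13.0, so δu/u = 0.0151.
Q is then a monomial in u, b, r:
δQ/Q = √((δu/u)² + (-1·δb/b)² + (-1·δr/r)²) = √(0.000229 + 0.00759 + 0.00279) = 0.103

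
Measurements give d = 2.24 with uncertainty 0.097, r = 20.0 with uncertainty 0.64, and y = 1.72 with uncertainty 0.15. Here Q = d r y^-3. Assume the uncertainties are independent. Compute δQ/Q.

Q is a product of powers, so relative uncertainties combine in quadrature:
  (1·δd/d)² = (1×0.0433)² = 0.00188;  (1·δr/r)² = (1×0.0320)² = 0.00102;  (-3·δy/y)² = (-3×0.0872)² = 0.0684
δQ/Q = √(0.0713) = 0.267

0.267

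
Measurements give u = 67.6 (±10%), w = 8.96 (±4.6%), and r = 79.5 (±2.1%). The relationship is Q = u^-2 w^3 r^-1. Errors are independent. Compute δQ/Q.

0.244

Since Q is a product/quotient, work with relative uncertainties:
  (-2·δu/u)² = (-2×0.100)² = 0.0400;  (3·δw/w)² = (3×0.0460)² = 0.0190;  (-1·δr/r)² = (-1×0.0210)² = 0.000441
δQ/Q = √(0.0595) = 0.244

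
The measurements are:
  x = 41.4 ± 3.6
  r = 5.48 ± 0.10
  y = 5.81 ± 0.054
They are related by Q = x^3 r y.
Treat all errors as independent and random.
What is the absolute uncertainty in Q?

5.91e+05

For a monomial Q ∝ x^3, r, y, fractional errors add in quadrature:
  (3·δx/x)² = (3×0.0870)² = 0.0681;  (1·δr/r)² = (1×0.0182)² = 0.000333;  (1·δy/y)² = (1×0.00929)² = 8.64e-05
δQ/Q = √(0.0685) = 0.262
Q = 2.26e+06, so δQ = 0.262 × 2.26e+06 = 5.91e+05.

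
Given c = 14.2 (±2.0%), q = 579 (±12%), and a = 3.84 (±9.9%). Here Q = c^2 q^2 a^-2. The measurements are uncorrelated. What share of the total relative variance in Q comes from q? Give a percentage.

58.5%

(δQ/Q)² = (2·δc/c)² + (2·δq/q)² + (-2·δa/a)²
  c term: (2×0.0200)² = 0.00160
  q term: (2×0.120)² = 0.0576
  a term: (-2×0.0990)² = 0.0392
Total = 0.0984. Share from q = 0.0576/0.0984 = 0.585.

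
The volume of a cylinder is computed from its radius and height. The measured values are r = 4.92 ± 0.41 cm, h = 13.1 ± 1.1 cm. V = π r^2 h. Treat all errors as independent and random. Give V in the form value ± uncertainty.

Relative error in a monomial: (δV/V)² = Σ (nᵢ · δxᵢ/xᵢ)².
  (2·δr/r)² = (2×0.0833)² = 0.0278;  (1·δh/h)² = (1×0.0840)² = 0.00705
δV/V = √(0.0348) = 0.187
V = 996 cm^3, so δV = 0.187 × 996 = 186 cm^3.

996 ± 186 cm^3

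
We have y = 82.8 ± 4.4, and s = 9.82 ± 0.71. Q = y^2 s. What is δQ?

8650

Since Q is a product/quotient, work with relative uncertainties:
  (2·δy/y)² = (2×0.0531)² = 0.0113;  (1·δs/s)² = (1×0.0723)² = 0.00523
δQ/Q = √(0.0165) = 0.129
Q = 67300, so δQ = 0.129 × 67300 = 8650.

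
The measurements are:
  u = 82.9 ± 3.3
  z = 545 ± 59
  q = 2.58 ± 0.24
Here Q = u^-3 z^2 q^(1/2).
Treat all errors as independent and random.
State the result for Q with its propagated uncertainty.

Since Q is a product/quotient, work with relative uncertainties:
  (-3·δu/u)² = (-3×0.0398)² = 0.0143;  (2·δz/z)² = (2×0.108)² = 0.0469;  (½·δq/q)² = (0.5×0.0930)² = 0.00216
δQ/Q = √(0.0633) = 0.252
Q = 0.837, so δQ = 0.252 × 0.837 = 0.211.

0.837 ± 0.211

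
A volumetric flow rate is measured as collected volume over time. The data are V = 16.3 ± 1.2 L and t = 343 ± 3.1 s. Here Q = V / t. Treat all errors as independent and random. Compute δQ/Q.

Since Q is a product/quotient, work with relative uncertainties:
  (1·δV/V)² = (1×0.0736)² = 0.00542;  (-1·δt/t)² = (-1×0.00904)² = 8.17e-05
δQ/Q = √(0.00550) = 0.0742

0.0742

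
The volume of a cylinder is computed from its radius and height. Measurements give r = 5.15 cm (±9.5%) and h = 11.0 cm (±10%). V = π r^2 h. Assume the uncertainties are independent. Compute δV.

197 cm^3

For a monomial V ∝ r^2, h, fractional errors add in quadrature:
  (2·δr/r)² = (2×0.0950)² = 0.0361;  (1·δh/h)² = (1×0.100)² = 0.0100
δV/V = √(0.0461) = 0.215
V = 917 cm^3, so δV = 0.215 × 917 = 197 cm^3.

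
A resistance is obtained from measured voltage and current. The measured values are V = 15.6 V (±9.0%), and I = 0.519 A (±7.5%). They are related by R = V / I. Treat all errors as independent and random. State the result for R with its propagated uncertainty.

30.1 ± 3.52 Ω

Since R is a product/quotient, work with relative uncertainties:
  (1·δV/V)² = (1×0.0900)² = 0.00810;  (-1·δI/I)² = (-1×0.0750)² = 0.00562
δR/R = √(0.0137) = 0.117
R = 30.1 Ω, so δR = 0.117 × 30.1 = 3.52 Ω.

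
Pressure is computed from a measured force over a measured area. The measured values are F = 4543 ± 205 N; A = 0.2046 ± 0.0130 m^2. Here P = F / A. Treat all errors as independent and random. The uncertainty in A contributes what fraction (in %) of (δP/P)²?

(δP/P)² = (1·δF/F)² + (-1·δA/A)²
  F term: (1×0.0451)² = 0.00204
  A term: (-1×0.0635)² = 0.00404
Total = 0.00607. Share from A = 0.00404/0.00607 = 0.665.

66.5%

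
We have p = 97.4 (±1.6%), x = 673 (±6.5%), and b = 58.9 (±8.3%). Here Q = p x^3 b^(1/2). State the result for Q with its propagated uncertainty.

Q is a product of powers, so relative uncertainties combine in quadrature:
  (1·δp/p)² = (1×0.0160)² = 0.000256;  (3·δx/x)² = (3×0.0650)² = 0.0380;  (½·δb/b)² = (0.5×0.0830)² = 0.00172
δQ/Q = √(0.0400) = 0.200
Q = 2.28e+11, so δQ = 0.200 × 2.28e+11 = 4.56e+10.

(2.28 ± 0.456) × 10^11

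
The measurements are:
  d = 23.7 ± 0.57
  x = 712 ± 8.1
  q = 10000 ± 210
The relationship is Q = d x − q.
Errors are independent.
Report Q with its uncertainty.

6870 ± 496

Let p = d·x = 16900. δp/p = √((1·δd/d)² + (1·δx/x)²) = √(0.000578 + 0.000129) = 0.0266, so δp = 449.
Q = p − q: δQ = √(δp² + δq²) = √(2.02e+05 + 44100) = 496
Q = 6870.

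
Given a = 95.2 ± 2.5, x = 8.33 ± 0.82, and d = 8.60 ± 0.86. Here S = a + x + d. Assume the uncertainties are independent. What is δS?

2.77

Sums and differences: (δS)² = Σ (cᵢ δxᵢ)².
  (δa)² = 6.25;  (δx)² = 0.672;  (δd)² = 0.740
δS = √(7.66) = 2.77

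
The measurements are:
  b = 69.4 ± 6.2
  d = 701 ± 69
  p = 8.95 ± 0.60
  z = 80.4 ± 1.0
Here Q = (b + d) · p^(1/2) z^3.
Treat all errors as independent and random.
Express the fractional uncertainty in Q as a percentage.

10.3%

Let u = b + d = 770. δu = √(δb² + δd²) = √(38.4 + 4760) = 69.3, so δu/u = 0.0899.
Q is then a monomial in u, p, z:
δQ/Q = √((δu/u)² + (½·δp/p)² + (3·δz/z)²) = √(0.00809 + 0.00112 + 0.00139) = 0.103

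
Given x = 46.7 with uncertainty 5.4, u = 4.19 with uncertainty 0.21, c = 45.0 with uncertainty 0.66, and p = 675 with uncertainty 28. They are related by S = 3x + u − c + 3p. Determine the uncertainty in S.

S is a linear combination, so absolute uncertainties add in quadrature:
  (3·δx)² = 262;  (δu)² = 0.0441;  (δc)² = 0.436;  (3·δp)² = 7060
δS = √(7320) = 85.6

85.6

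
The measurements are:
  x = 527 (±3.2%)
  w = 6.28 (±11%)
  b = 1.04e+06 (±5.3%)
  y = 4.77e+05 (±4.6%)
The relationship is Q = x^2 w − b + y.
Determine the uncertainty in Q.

Let p = x^2·w = 1.74e+06. δp/p = √((2·δx/x)² + (1·δw/w)²) = √(0.00410 + 0.0121) = 0.127, so δp = 2.22e+05.
Q = p − b + y: δQ = √(δp² + δb² + δy²) = √(4.93e+10 + 3.04e+09 + 4.81e+08) = 2.3e+05

2.3e+05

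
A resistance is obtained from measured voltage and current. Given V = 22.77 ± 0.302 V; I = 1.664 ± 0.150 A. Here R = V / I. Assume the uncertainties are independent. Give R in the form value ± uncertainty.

For a monomial R ∝ V, I^-1, fractional errors add in quadrature:
  (1·δV/V)² = (1×0.0133)² = 0.000176;  (-1·δI/I)² = (-1×0.0901)² = 0.00813
δR/R = √(0.00830) = 0.0911
R = 13.68 Ω, so δR = 0.0911 × 13.68 = 1.25 Ω.

13.68 ± 1.25 Ω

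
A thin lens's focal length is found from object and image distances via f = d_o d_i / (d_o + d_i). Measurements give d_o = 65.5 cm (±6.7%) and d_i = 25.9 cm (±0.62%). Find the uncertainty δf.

0.362 cm

∂f/∂d_o = (d_i/(d_o+d_i))² = 0.0803;  ∂f/∂d_i = (d_o/(d_o+d_i))² = 0.514
δf = √((∂f/∂d_o · δd_o)² + (∂f/∂d_i · δd_i)²) = √(0.124 + 0.00680) = 0.362 cm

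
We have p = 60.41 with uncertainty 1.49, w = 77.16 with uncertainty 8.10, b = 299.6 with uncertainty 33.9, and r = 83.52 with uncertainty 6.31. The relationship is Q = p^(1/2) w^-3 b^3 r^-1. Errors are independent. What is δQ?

2.56

Q is a product of powers, so relative uncertainties combine in quadrature:
  (½·δp/p)² = (0.5×0.0247)² = 0.000152;  (-3·δw/w)² = (-3×0.105)² = 0.0992;  (3·δb/b)² = (3×0.113)² = 0.115;  (-1·δr/r)² = (-1×0.0756)² = 0.00571
δQ/Q = √(0.220) = 0.469
Q = 5.448, so δQ = 0.469 × 5.448 = 2.56.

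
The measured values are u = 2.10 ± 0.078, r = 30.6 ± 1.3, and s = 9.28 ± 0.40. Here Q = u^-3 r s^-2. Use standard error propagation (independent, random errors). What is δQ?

0.00565

Products/powers → add relative errors in quadrature, weighted by exponent:
  (-3·δu/u)² = (-3×0.0371)² = 0.0124;  (1·δr/r)² = (1×0.0425)² = 0.00180;  (-2·δs/s)² = (-2×0.0431)² = 0.00743
δQ/Q = √(0.0217) = 0.147
Q = 0.0384, so δQ = 0.147 × 0.0384 = 0.00565.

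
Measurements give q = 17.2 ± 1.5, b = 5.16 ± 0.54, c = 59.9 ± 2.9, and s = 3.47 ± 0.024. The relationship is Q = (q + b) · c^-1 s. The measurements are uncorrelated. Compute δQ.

0.112

Let u = q + b = 22.4. δu = √(δq² + δb²) = √(2.25 + 0.292) = 1.59, so δu/u = 0.0713.
Q is then a monomial in u, c, s:
δQ/Q = √((δu/u)² + (-1·δc/c)² + (1·δs/s)²) = √(0.00508 + 0.00234 + 4.78e-05) = 0.0865
Q = 1.30, so δQ = 0.0865 × 1.30 = 0.112.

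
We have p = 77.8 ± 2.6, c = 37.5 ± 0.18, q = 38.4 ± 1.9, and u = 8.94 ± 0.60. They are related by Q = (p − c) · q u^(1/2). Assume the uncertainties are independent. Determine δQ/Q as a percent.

8.81%

Let w = p − c = 40.3. δw = √(δp² + δc²) = √(6.76 + 0.0324) = 2.61, so δw/w = 0.0647.
Q is then a monomial in w, q, u:
δQ/Q = √((δw/w)² + (1·δq/q)² + (½·δu/u)²) = √(0.00418 + 0.00245 + 0.00113) = 0.0881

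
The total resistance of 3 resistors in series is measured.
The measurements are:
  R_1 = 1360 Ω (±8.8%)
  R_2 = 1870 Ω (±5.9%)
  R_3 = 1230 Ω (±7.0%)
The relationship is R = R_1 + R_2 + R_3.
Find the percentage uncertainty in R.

R is a linear combination, so absolute uncertainties add in quadrature:
  (δR_1)² = 14300;  (δR_2)² = 12200;  (δR_3)² = 7410
δR = √(33900) = 184 Ω
R = 4460 Ω, so δR/R = 184/4460 = 0.0413.

4.13%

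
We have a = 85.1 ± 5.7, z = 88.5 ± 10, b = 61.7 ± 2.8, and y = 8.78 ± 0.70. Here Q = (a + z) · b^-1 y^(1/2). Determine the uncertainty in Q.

0.748

Let u = a + z = 174. δu = √(δa² + δz²) = √(32.5 + 100) = 11.5, so δu/u = 0.0663.
Q is then a monomial in u, b, y:
δQ/Q = √((δu/u)² + (-1·δb/b)² + (½·δy/y)²) = √(0.00440 + 0.00206 + 0.00159) = 0.0897
Q = 8.34, so δQ = 0.0897 × 8.34 = 0.748.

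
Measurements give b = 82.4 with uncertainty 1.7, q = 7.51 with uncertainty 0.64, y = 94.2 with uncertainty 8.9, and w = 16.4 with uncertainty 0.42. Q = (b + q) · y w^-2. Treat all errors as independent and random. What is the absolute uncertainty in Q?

Let u = b + q = 89.9. δu = √(δb² + δq²) = √(2.89 + 0.410) = 1.82, so δu/u = 0.0202.
Q is then a monomial in u, y, w:
δQ/Q = √((δu/u)² + (1·δy/y)² + (-2·δw/w)²) = √(0.000408 + 0.00893 + 0.00262) = 0.109
Q = 31.5, so δQ = 0.109 × 31.5 = 3.44.

3.44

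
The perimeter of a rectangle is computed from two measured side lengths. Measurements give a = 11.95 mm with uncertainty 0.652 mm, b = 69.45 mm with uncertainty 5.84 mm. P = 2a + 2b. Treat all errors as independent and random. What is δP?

P is a linear combination, so absolute uncertainties add in quadrature:
  (2·δa)² = 1.70;  (2·δb)² = 136
δP = √(138) = 11.8 mm

11.8 mm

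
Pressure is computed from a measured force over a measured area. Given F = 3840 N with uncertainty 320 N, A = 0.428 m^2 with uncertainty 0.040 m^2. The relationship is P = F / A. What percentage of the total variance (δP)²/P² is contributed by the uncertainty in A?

(δP/P)² = (1·δF/F)² + (-1·δA/A)²
  F term: (1×0.0833)² = 0.00694
  A term: (-1×0.0935)² = 0.00873
Total = 0.0157. Share from A = 0.00873/0.0157 = 0.557.

55.7%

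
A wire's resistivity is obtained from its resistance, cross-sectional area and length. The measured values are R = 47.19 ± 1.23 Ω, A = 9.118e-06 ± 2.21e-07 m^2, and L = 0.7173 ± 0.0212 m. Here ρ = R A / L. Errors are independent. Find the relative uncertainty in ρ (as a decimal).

Since ρ is a product/quotient, work with relative uncertainties:
  (1·δR/R)² = (1×0.0261)² = 0.000679;  (1·δA/A)² = (1×0.0242)² = 0.000587;  (-1·δL/L)² = (-1×0.0296)² = 0.000874
δρ/ρ = √(0.00214) = 0.0463

0.0463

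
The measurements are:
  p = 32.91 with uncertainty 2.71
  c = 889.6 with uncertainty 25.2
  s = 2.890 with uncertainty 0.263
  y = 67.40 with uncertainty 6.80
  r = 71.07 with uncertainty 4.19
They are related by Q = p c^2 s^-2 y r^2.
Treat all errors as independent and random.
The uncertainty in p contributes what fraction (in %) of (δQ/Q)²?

(δQ/Q)² = (1·δp/p)² + (2·δc/c)² + (-2·δs/s)² + (1·δy/y)² + (2·δr/r)²
  p term: (1×0.0823)² = 0.00678
  c term: (2×0.0283)² = 0.00321
  s term: (-2×0.0910)² = 0.0331
  y term: (1×0.101)² = 0.0102
  r term: (2×0.0590)² = 0.0139
Total = 0.0672. Share from p = 0.00678/0.0672 = 0.101.

10.1%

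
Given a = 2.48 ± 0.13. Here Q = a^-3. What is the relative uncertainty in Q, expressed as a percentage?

Q ∝ a^-3, so δQ/Q = |-3| · δa/a = 3 × 0.0524 = 0.157.

15.7%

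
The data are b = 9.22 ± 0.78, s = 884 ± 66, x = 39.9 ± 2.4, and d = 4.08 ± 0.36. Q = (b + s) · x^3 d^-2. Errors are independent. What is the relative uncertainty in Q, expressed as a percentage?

Let u = b + s = 893. δu = √(δb² + δs²) = √(0.608 + 4360) = 66.0, so δu/u = 0.0739.
Q is then a monomial in u, x, d:
δQ/Q = √((δu/u)² + (3·δx/x)² + (-2·δd/d)²) = √(0.00546 + 0.0326 + 0.0311) = 0.263

26.3%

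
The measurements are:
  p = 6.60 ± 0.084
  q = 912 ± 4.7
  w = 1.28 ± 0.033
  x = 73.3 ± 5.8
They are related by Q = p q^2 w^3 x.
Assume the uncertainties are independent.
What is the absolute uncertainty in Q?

Relative error in a monomial: (δQ/Q)² = Σ (nᵢ · δxᵢ/xᵢ)².
  (1·δp/p)² = (1×0.0127)² = 0.000162;  (2·δq/q)² = (2×0.00515)² = 0.000106;  (3·δw/w)² = (3×0.0258)² = 0.00598;  (1·δx/x)² = (1×0.0791)² = 0.00626
δQ/Q = √(0.0125) = 0.112
Q = 8.44e+08, so δQ = 0.112 × 8.44e+08 = 9.44e+07.

9.44e+07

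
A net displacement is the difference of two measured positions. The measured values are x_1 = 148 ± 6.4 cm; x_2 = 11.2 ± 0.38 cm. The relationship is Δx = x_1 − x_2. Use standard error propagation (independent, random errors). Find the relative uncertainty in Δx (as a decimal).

0.0469

Sums and differences: (δΔx)² = Σ (cᵢ δxᵢ)².
  (δx_1)² = 41.0;  (δx_2)² = 0.144
δΔx = √(41.1) = 6.41 cm
Δx = 137 cm, so δΔx/Δx = 6.41/137 = 0.0469.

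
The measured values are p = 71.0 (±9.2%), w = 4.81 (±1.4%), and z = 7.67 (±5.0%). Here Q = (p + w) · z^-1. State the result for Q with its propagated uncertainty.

Let u = p + w = 75.8. δu = √(δp² + δw²) = √(42.7 + 0.00453) = 6.53, so δu/u = 0.0862.
Q is then a monomial in u, z:
δQ/Q = √((δu/u)² + (-1·δz/z)²) = √(0.00742 + 0.00250) = 0.0996
Q = 9.88, so δQ = 0.0996 × 9.88 = 0.985.

9.88 ± 0.985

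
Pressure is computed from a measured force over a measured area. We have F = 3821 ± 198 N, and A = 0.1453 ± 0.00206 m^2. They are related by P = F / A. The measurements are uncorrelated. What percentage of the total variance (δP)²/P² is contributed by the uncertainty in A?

(δP/P)² = (1·δF/F)² + (-1·δA/A)²
  F term: (1×0.0518)² = 0.00269
  A term: (-1×0.0142)² = 0.000201
Total = 0.00289. Share from A = 0.000201/0.00289 = 0.0696.

6.96%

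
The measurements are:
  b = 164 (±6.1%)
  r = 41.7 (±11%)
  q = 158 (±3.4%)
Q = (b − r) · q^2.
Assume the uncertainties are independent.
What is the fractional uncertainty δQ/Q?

Let u = b − r = 122. δu = √(δb² + δr²) = √(100 + 21.0) = 11.0, so δu/u = 0.0900.
Q is then a monomial in u, q:
δQ/Q = √((δu/u)² + (2·δq/q)²) = √(0.00810 + 0.00462) = 0.113

0.113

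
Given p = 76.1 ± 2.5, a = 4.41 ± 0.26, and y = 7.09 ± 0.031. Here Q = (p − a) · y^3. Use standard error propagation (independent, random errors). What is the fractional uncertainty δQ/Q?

0.0374

Let u = p − a = 71.7. δu = √(δp² + δa²) = √(6.25 + 0.0676) = 2.51, so δu/u = 0.0351.
Q is then a monomial in u, y:
δQ/Q = √((δu/u)² + (3·δy/y)²) = √(0.00123 + 0.000172) = 0.0374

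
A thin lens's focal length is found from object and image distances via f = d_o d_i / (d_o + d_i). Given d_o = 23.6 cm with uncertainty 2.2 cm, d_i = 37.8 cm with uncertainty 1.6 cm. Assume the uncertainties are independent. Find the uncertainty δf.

0.867 cm

∂f/∂d_o = (d_i/(d_o+d_i))² = 0.379;  ∂f/∂d_i = (d_o/(d_o+d_i))² = 0.148
δf = √((∂f/∂d_o · δd_o)² + (∂f/∂d_i · δd_i)²) = √(0.695 + 0.0559) = 0.867 cm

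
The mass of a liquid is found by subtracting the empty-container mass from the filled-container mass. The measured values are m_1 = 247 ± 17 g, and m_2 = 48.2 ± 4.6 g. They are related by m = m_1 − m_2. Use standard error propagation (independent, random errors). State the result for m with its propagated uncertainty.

Absolute uncertainties add in quadrature for a linear combination:
  (δm_1)² = 289;  (δm_2)² = 21.2
δm = √(310) = 17.6 g
m = 199 g.

199 ± 17.6 g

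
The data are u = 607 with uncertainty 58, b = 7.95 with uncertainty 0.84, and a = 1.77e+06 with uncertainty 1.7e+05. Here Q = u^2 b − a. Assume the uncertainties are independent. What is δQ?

6.62e+05

Let p = u^2·b = 2.93e+06. δp/p = √((2·δu/u)² + (1·δb/b)²) = √(0.0365 + 0.0112) = 0.218, so δp = 6.4e+05.
Q = p − a: δQ = √(δp² + δa²) = √(4.09e+11 + 2.89e+10) = 6.62e+05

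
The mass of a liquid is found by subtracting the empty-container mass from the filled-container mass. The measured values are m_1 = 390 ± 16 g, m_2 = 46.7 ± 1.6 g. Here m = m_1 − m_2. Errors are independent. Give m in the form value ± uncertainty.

343 ± 16.1 g

Absolute uncertainties add in quadrature for a linear combination:
  (δm_1)² = 256;  (δm_2)² = 2.56
δm = √(259) = 16.1 g
m = 343 g.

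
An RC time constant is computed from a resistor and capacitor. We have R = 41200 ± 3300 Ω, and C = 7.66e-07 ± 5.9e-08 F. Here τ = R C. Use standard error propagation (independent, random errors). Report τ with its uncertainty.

0.0316 ± 0.00351 s

Each factor contributes (exponent × relative error)² to (δτ/τ)²:
  (1·δR/R)² = (1×0.0801)² = 0.00642;  (1·δC/C)² = (1×0.0770)² = 0.00593
δτ/τ = √(0.0123) = 0.111
τ = 0.0316 s, so δτ = 0.111 × 0.0316 = 0.00351 s.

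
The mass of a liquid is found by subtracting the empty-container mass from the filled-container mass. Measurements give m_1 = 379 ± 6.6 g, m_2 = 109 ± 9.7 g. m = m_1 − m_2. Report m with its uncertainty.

Each term contributes (cᵢ δxᵢ)² to (δm)²:
  (δm_1)² = 43.6;  (δm_2)² = 94.1
δm = √(138) = 11.7 g
m = 270 g.

270 ± 11.7 g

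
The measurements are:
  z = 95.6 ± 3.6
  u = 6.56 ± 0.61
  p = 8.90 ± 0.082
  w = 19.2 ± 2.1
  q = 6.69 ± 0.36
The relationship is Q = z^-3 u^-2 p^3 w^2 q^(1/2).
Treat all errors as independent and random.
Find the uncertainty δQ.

0.00556

Relative error in a monomial: (δQ/Q)² = Σ (nᵢ · δxᵢ/xᵢ)².
  (-3·δz/z)² = (-3×0.0377)² = 0.0128;  (-2·δu/u)² = (-2×0.0930)² = 0.0346;  (3·δp/p)² = (3×0.00921)² = 0.000764;  (2·δw/w)² = (2×0.109)² = 0.0479;  (½·δq/q)² = (0.5×0.0538)² = 0.000724
δQ/Q = √(0.0967) = 0.311
Q = 0.0179, so δQ = 0.311 × 0.0179 = 0.00556.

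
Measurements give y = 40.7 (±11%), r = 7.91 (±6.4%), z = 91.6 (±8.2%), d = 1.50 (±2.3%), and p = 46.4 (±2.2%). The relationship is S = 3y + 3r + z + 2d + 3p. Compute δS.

Each term contributes (cᵢ δxᵢ)² to (δS)²:
  (3·δy)² = 180;  (3·δr)² = 2.31;  (δz)² = 56.4;  (2·δd)² = 0.00476;  (3·δp)² = 9.38
δS = √(248) = 15.8

15.8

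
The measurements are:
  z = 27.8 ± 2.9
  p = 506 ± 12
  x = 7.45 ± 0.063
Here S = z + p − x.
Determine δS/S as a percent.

Absolute uncertainties add in quadrature for a linear combination:
  (δz)² = 8.41;  (δp)² = 144;  (δx)² = 0.00397
δS = √(152) = 12.3
S = 526, so δS/S = 12.3/526 = 0.0235.

2.35%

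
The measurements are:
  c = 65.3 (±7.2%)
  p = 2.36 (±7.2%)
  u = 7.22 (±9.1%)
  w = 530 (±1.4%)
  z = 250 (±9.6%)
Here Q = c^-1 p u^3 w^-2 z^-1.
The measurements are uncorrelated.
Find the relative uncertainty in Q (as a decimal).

0.308

Products/powers → add relative errors in quadrature, weighted by exponent:
  (-1·δc/c)² = (-1×0.0720)² = 0.00518;  (1·δp/p)² = (1×0.0720)² = 0.00518;  (3·δu/u)² = (3×0.0910)² = 0.0745;  (-2·δw/w)² = (-2×0.0140)² = 0.000784;  (-1·δz/z)² = (-1×0.0960)² = 0.00922
δQ/Q = √(0.0949) = 0.308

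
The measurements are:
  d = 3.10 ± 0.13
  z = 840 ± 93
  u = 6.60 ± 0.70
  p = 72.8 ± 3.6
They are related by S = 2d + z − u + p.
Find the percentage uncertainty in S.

10.2%

Sums and differences: (δS)² = Σ (cᵢ δxᵢ)².
  (2·δd)² = 0.0676;  (δz)² = 8650;  (δu)² = 0.490;  (δp)² = 13.0
δS = √(8660) = 93.1
S = 912, so δS/S = 93.1/912 = 0.102.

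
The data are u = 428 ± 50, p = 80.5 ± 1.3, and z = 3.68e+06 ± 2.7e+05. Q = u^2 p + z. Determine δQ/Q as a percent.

Let w = u^2·p = 1.47e+07. δw/w = √((2·δu/u)² + (1·δp/p)²) = √(0.0546 + 0.000261) = 0.234, so δw = 3.45e+06.
Q = w + z: δQ = √(δw² + δz²) = √(1.19e+13 + 7.29e+10) = 3.46e+06
Q = 1.84e+07, so δQ/Q = 3.46e+06/1.84e+07 = 0.188.

18.8%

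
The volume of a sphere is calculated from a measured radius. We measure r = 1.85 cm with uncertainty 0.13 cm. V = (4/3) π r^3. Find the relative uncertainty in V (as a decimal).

V ∝ r^3, so δV/V = |3| · δr/r = 3 × 0.0703 = 0.211.

0.211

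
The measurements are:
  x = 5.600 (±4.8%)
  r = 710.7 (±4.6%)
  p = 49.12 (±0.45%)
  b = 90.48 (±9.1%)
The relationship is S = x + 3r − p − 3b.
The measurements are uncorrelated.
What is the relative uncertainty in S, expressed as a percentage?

5.57%

S is a linear combination, so absolute uncertainties add in quadrature:
  (δx)² = 0.0723;  (3·δr)² = 9620;  (δp)² = 0.0489;  (3·δb)² = 610
δS = √(10200) = 101
S = 1817, so δS/S = 101/1817 = 0.0557.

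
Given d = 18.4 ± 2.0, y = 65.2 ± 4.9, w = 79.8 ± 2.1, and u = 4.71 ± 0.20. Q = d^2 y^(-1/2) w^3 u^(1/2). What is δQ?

Relative error in a monomial: (δQ/Q)² = Σ (nᵢ · δxᵢ/xᵢ)².
  (2·δd/d)² = (2×0.109)² = 0.0473;  (−½·δy/y)² = (-0.5×0.0752)² = 0.00141;  (3·δw/w)² = (3×0.0263)² = 0.00623;  (½·δu/u)² = (0.5×0.0425)² = 0.000451
δQ/Q = √(0.0554) = 0.235
Q = 4.62e+07, so δQ = 0.235 × 4.62e+07 = 1.09e+07.

1.09e+07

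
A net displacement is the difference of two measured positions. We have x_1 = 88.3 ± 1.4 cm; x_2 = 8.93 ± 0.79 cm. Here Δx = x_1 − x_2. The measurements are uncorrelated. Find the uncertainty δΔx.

Absolute uncertainties add in quadrature for a linear combination:
  (δx_1)² = 1.96;  (δx_2)² = 0.624
δΔx = √(2.58) = 1.61 cm

1.61 cm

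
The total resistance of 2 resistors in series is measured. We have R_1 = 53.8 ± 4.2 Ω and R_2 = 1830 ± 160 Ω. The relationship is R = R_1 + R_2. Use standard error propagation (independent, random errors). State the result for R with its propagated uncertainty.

Each term contributes (cᵢ δxᵢ)² to (δR)²:
  (δR_1)² = 17.6;  (δR_2)² = 25600
δR = √(25600) = 160 Ω
R = 1880 Ω.

1880 ± 160 Ω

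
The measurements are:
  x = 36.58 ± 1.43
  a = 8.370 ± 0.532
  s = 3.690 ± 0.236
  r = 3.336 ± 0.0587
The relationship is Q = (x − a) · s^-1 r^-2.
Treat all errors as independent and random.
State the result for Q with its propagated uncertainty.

Let u = x − a = 28.21. δu = √(δx² + δa²) = √(2.04 + 0.283) = 1.53, so δu/u = 0.0541.
Q is then a monomial in u, s, r:
δQ/Q = √((δu/u)² + (-1·δs/s)² + (-2·δr/r)²) = √(0.00293 + 0.00409 + 0.00124) = 0.0909
Q = 0.6869, so δQ = 0.0909 × 0.6869 = 0.0624.

0.6869 ± 0.0624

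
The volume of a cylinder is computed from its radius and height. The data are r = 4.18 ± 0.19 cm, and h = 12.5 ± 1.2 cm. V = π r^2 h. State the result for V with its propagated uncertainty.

686 ± 90.7 cm^3

Products/powers → add relative errors in quadrature, weighted by exponent:
  (2·δr/r)² = (2×0.0455)² = 0.00826;  (1·δh/h)² = (1×0.0960)² = 0.00922
δV/V = √(0.0175) = 0.132
V = 686 cm^3, so δV = 0.132 × 686 = 90.7 cm^3.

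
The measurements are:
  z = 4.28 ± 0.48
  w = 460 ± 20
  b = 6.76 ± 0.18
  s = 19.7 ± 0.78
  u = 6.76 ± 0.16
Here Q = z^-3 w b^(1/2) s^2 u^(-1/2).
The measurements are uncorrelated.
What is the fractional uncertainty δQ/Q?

0.349

Each factor contributes (exponent × relative error)² to (δQ/Q)²:
  (-3·δz/z)² = (-3×0.112)² = 0.113;  (1·δw/w)² = (1×0.0435)² = 0.00189;  (½·δb/b)² = (0.5×0.0266)² = 0.000177;  (2·δs/s)² = (2×0.0396)² = 0.00627;  (−½·δu/u)² = (-0.5×0.0237)² = 0.000140
δQ/Q = √(0.122) = 0.349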